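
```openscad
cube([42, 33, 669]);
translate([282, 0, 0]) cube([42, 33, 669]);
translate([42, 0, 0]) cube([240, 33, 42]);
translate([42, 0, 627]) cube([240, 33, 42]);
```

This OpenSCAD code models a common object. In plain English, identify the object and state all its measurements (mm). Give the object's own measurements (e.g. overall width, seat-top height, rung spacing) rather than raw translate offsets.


A rectangular picture frame lying in the x–z plane (depth along y). The opening is 240 mm wide (x) by 585 mm tall (z), surrounded by a border 42 mm wide on all four sides. The frame is 33 mm deep and is made of two full-height vertical stiles with two horizontal rails fitted between them.


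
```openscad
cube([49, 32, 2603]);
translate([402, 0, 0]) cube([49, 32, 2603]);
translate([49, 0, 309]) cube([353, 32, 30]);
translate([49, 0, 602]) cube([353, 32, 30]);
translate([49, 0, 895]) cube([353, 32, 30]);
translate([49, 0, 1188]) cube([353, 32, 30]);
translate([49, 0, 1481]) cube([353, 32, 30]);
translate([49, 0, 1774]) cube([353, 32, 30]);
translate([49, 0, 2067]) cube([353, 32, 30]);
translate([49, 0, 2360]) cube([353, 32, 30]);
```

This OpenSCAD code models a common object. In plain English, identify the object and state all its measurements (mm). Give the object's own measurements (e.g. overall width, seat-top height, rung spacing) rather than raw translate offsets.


A straight ladder. Two 49×32 mm vertical rails, 2603 mm tall, stand 451 mm apart (outside-to-outside) with their front faces coplanar on the −y side. 8 rungs, each 32 mm deep and 30 mm tall, span between the inner faces of the rails, front faces flush with the rails. The lowest rung's underside is at z = 309 mm and rungs are spaced 293 mm apart (underside to underside).


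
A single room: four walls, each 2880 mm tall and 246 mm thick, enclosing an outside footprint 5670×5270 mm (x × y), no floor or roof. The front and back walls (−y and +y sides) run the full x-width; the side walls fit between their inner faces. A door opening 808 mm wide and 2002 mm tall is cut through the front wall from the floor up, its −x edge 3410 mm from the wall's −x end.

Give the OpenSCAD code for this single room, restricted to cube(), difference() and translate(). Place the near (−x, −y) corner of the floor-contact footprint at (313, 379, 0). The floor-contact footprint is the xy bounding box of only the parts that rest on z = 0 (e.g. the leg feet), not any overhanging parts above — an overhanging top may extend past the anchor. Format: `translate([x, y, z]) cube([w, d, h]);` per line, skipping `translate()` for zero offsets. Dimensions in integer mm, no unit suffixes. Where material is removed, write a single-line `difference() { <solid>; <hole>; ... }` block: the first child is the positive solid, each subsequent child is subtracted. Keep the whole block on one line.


difference() { translate([313, 379, 0]) cube([5670, 246, 2880]); translate([3723, 379, 0]) cube([808, 246, 2002]); }
translate([313, 5403, 0]) cube([5670, 246, 2880]);
translate([313, 625, 0]) cube([246, 4778, 2880]);
translate([5737, 625, 0]) cube([246, 4778, 2880]);


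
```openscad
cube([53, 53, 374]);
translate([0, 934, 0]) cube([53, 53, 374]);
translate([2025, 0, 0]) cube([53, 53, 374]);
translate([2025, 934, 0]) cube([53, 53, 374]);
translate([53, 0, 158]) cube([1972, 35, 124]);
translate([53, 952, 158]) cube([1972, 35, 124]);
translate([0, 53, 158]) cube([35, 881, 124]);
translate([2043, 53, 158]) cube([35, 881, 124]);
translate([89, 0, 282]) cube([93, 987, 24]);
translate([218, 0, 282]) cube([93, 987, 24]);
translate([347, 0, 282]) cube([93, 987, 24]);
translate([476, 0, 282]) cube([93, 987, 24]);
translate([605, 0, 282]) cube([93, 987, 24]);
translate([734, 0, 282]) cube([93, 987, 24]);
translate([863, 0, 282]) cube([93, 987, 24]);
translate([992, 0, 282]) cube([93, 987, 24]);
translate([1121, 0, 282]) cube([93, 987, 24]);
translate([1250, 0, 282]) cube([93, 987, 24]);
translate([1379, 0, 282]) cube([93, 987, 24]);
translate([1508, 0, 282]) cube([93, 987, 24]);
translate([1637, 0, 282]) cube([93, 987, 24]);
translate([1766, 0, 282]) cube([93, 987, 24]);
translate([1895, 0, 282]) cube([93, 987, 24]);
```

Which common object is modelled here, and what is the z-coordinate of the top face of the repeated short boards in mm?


A bed frame. The slat-top height is 306 mm.

Four posts, four rails, and a row of slats — a bed frame. Slats sit on the rails at z = 158 + 124 = 282; with slat thickness 24, the top is 306 mm.


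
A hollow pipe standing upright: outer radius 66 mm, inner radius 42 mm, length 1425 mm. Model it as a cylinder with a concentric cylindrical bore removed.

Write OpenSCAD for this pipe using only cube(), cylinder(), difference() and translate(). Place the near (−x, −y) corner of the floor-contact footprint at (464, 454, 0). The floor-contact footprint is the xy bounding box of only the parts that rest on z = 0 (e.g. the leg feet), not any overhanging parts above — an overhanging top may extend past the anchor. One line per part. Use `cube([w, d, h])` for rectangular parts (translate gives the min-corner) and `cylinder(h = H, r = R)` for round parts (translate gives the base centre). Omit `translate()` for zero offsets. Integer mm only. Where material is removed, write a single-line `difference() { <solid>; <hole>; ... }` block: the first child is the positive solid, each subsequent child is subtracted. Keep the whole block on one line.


difference() { translate([530, 520, 0]) cylinder(h = 1425, r = 66); translate([530, 520, 0]) cylinder(h = 1425, r = 42); }


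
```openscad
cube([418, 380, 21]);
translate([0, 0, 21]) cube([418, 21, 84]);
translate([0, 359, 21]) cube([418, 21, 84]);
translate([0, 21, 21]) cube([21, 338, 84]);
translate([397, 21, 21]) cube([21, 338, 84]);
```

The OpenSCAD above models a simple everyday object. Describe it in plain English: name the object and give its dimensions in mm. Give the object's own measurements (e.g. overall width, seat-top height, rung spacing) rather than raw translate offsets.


An open-topped rectangular box: outside dimensions 418×380×105 mm, with a uniform wall and base thickness of 21 mm. The base is a full 418×380 slab on the floor; four walls sit on top of the base. The front and back walls (the −y and +y sides) span the full width; the two side walls fit between them.


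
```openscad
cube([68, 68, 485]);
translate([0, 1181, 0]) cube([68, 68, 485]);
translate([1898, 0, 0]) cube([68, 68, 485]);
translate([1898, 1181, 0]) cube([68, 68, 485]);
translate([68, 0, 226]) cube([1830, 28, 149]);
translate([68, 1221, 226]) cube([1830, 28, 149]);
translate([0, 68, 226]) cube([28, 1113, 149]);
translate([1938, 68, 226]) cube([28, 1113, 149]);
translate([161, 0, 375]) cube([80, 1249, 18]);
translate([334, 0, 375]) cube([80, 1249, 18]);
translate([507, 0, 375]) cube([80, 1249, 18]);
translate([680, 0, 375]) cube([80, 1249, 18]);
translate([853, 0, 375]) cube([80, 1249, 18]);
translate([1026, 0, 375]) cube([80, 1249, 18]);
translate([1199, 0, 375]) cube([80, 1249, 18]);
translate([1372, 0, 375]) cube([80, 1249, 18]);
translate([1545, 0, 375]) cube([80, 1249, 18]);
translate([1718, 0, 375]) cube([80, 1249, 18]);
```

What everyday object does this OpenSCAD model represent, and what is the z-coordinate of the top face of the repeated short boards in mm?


A bed frame. The slat-top height is 393 mm.

Four posts, four rails, and a row of slats — a bed frame. Slats sit on the rails at z = 226 + 149 = 375; with slat thickness 18, the top is 393 mm.


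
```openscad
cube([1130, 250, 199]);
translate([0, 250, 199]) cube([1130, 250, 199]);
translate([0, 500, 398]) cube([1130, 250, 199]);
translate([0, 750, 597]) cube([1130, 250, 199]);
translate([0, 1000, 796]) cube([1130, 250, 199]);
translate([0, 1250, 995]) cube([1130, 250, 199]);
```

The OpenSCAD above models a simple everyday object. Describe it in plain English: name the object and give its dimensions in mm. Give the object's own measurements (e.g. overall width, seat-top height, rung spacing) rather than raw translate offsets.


A straight staircase of 6 solid steps. Each step is 1130 mm wide (x), 250 mm deep (y, the going) and 199 mm tall (the rise). The first step rests on the floor; each subsequent step sits one going further in +y and one rise higher in +z, directly behind and above the previous step with no overlap.


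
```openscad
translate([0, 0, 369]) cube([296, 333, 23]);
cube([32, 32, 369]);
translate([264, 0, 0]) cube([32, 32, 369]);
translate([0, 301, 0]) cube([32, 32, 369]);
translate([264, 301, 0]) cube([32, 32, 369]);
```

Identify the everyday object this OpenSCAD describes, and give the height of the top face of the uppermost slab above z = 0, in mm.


A stool. The seat height is 392 mm.

A 296×333×23 slab at z = 369 on four corner posts — a stool. The seat top is 369 + 23 = 392 mm.


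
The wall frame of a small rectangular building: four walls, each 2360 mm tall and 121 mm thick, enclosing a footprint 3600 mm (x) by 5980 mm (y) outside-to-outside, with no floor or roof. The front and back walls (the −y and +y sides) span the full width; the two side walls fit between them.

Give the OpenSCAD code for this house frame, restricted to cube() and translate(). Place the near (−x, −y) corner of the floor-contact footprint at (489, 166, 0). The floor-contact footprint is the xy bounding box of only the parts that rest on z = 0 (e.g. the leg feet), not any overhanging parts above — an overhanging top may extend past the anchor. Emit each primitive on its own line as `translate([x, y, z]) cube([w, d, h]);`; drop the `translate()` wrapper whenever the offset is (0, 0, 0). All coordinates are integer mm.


translate([489, 166, 0]) cube([3600, 121, 2360]);
translate([489, 6025, 0]) cube([3600, 121, 2360]);
translate([489, 287, 0]) cube([121, 5738, 2360]);
translate([3968, 287, 0]) cube([121, 5738, 2360]);


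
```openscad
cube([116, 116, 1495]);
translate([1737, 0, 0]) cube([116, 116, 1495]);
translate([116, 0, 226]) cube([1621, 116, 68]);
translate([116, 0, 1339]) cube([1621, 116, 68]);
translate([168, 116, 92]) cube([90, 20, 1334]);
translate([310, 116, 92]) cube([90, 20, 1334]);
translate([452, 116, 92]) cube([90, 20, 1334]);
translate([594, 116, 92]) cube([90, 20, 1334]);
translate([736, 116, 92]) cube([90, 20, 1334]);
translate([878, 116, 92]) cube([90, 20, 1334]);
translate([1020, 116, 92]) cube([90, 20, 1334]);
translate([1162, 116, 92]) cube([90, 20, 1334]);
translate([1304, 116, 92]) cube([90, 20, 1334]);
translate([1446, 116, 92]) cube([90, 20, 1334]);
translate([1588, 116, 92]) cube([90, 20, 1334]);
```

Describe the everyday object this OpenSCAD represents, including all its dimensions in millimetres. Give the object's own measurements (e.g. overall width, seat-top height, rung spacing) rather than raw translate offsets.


A fence section. Two 116×116 mm posts, 1495 mm tall, stand on the floor with a clear span of 1621 mm between their inner faces. Two horizontal rails of 116×68 mm section span the gap between the posts with their undersides at z = 226 mm and z = 1339 mm, flush with the posts' −y face. 11 pickets, each 90 mm wide, 20 mm thick and 1334 mm tall, are fixed to the +y face of the rails with their bottoms at z = 92 mm, spaced across the span with a 52 mm gap after the −x post and between neighbouring pickets, with 59 mm left before the +x post.


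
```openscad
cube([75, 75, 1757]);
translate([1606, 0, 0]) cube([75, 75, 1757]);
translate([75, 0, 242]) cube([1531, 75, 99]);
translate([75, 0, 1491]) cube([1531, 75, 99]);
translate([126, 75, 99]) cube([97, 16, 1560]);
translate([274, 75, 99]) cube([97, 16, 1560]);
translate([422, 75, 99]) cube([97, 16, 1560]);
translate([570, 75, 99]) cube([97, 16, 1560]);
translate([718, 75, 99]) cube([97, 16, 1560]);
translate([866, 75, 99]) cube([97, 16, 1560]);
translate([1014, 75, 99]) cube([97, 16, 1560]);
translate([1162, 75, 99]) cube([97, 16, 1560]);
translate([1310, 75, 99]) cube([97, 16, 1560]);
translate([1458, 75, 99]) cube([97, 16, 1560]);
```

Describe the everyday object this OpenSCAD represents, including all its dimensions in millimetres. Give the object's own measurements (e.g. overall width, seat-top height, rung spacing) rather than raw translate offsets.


A fence section. Two 75×75 mm posts, 1757 mm tall, stand on the floor with a clear span of 1531 mm between their inner faces. Two horizontal rails of 75×99 mm section span the gap between the posts with their undersides at z = 242 mm and z = 1491 mm, flush with the posts' −y face. 10 pickets, each 97 mm wide, 16 mm thick and 1560 mm tall, are fixed to the +y face of the rails with their bottoms at z = 99 mm, spaced across the span with a 51 mm gap after the −x post and between neighbouring pickets and before the +x post.


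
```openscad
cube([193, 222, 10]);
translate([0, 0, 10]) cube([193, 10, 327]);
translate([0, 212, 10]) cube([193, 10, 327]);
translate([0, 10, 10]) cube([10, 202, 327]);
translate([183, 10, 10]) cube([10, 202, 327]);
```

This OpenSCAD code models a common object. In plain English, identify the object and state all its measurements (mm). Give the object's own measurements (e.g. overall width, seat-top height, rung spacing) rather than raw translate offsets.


An open-topped rectangular box: outside dimensions 193×222×337 mm, with a uniform wall and base thickness of 10 mm. The base is a full 193×222 slab on the floor; four walls sit on top of the base. The front and back walls (the −y and +y sides) span the full width; the two side walls fit between them.


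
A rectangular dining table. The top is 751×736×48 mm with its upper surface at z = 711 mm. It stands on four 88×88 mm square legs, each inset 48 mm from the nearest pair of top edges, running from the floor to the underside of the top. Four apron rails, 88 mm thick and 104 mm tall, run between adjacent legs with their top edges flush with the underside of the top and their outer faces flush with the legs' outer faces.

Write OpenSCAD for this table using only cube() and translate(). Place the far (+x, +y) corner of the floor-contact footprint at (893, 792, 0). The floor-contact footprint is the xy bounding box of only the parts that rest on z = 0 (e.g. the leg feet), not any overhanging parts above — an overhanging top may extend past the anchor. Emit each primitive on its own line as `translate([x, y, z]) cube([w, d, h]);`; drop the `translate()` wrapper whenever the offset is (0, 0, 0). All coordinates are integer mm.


translate([190, 104, 663]) cube([751, 736, 48]);
translate([238, 152, 0]) cube([88, 88, 663]);
translate([805, 152, 0]) cube([88, 88, 663]);
translate([238, 704, 0]) cube([88, 88, 663]);
translate([805, 704, 0]) cube([88, 88, 663]);
translate([326, 152, 559]) cube([479, 88, 104]);
translate([326, 704, 559]) cube([479, 88, 104]);
translate([238, 240, 559]) cube([88, 464, 104]);
translate([805, 240, 559]) cube([88, 464, 104]);


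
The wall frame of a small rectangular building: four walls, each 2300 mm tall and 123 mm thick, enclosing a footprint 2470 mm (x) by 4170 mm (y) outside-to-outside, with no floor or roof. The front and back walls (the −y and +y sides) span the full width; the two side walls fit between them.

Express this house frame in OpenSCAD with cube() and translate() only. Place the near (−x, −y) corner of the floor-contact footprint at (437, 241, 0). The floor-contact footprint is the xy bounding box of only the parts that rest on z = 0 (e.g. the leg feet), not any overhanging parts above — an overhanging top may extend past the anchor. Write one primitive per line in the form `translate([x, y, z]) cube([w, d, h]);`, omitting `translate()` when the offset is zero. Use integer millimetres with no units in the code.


translate([437, 241, 0]) cube([2470, 123, 2300]);
translate([437, 4288, 0]) cube([2470, 123, 2300]);
translate([437, 364, 0]) cube([123, 3924, 2300]);
translate([2784, 364, 0]) cube([123, 3924, 2300]);


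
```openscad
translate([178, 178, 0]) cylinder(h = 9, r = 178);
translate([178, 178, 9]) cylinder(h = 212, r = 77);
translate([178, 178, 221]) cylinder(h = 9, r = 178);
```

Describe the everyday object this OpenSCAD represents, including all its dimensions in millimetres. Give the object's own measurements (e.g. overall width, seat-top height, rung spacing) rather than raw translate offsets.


A spool: two coaxial disc flanges of radius 178 mm and thickness 9 mm, joined by a core cylinder of radius 77 mm and height 212 mm. The lower flange rests on z = 0 and the three cylinders share a vertical axis.


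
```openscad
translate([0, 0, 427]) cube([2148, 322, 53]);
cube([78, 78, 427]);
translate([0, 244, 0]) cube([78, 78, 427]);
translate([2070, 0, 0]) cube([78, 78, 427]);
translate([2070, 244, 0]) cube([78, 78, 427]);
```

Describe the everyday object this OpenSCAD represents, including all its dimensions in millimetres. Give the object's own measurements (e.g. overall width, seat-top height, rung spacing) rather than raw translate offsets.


A bench: a 2148×322 mm seat slab, 53 mm thick, top at z = 480 mm, on four 78×78 mm square legs flush with the seat corners and standing on z = 0.


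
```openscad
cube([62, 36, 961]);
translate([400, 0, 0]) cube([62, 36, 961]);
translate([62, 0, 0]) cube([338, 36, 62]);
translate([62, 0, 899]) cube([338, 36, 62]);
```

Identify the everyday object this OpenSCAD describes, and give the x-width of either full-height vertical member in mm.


A picture frame. The border width is 62 mm.

Four thin pieces enclosing a rectangular opening — a picture frame. The two full-height stiles are 961 mm tall; the top rail sits at z = 899 and is 62 mm tall, so the border above the opening is 961 − 899 = 62 mm, matching the stile x-width.


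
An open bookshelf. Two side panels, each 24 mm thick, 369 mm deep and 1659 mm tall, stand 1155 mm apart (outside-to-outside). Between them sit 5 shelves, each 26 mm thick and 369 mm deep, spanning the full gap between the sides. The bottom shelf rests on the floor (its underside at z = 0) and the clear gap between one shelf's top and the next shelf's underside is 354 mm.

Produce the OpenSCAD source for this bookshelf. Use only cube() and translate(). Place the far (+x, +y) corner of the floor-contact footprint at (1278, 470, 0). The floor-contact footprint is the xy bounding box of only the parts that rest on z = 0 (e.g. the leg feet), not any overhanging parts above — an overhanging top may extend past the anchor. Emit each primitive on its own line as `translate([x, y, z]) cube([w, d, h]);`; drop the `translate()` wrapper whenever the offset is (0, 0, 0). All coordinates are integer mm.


translate([123, 101, 0]) cube([24, 369, 1659]);
translate([1254, 101, 0]) cube([24, 369, 1659]);
translate([147, 101, 0]) cube([1107, 369, 26]);
translate([147, 101, 380]) cube([1107, 369, 26]);
translate([147, 101, 760]) cube([1107, 369, 26]);
translate([147, 101, 1140]) cube([1107, 369, 26]);
translate([147, 101, 1520]) cube([1107, 369, 26]);


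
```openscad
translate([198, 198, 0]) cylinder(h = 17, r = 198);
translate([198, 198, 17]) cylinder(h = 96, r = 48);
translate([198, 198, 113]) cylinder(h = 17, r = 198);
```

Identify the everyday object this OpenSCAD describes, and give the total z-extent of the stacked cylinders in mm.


A spool. The overall height is 130 mm.

Three coaxial cylinders, large–small–large — a spool. Two 17 mm flanges and a 96 mm core give 17 + 96 + 17 = 130 mm.


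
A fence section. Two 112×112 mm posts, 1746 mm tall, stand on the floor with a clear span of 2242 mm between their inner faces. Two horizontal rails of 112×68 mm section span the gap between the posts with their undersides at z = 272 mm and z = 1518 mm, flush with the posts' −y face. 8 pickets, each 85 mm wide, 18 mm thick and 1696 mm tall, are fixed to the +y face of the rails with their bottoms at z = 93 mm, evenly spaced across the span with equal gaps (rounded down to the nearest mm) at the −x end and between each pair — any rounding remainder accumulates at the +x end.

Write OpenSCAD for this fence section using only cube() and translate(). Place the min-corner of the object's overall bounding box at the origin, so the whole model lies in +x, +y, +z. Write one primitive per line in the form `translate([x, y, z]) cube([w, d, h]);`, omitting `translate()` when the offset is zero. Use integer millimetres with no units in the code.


cube([112, 112, 1746]);
translate([2354, 0, 0]) cube([112, 112, 1746]);
translate([112, 0, 272]) cube([2242, 112, 68]);
translate([112, 0, 1518]) cube([2242, 112, 68]);
translate([285, 112, 93]) cube([85, 18, 1696]);
translate([543, 112, 93]) cube([85, 18, 1696]);
translate([801, 112, 93]) cube([85, 18, 1696]);
translate([1059, 112, 93]) cube([85, 18, 1696]);
translate([1317, 112, 93]) cube([85, 18, 1696]);
translate([1575, 112, 93]) cube([85, 18, 1696]);
translate([1833, 112, 93]) cube([85, 18, 1696]);
translate([2091, 112, 93]) cube([85, 18, 1696]);


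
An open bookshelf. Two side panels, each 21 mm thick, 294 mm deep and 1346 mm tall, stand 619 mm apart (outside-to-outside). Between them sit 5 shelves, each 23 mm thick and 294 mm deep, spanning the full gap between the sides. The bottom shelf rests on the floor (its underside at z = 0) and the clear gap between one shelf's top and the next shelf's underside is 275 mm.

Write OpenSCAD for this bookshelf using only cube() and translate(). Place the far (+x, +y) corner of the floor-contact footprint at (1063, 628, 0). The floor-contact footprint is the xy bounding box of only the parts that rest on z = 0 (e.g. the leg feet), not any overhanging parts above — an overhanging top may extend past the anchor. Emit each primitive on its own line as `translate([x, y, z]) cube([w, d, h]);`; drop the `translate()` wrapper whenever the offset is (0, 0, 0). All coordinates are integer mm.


translate([444, 334, 0]) cube([21, 294, 1346]);
translate([1042, 334, 0]) cube([21, 294, 1346]);
translate([465, 334, 0]) cube([577, 294, 23]);
translate([465, 334, 298]) cube([577, 294, 23]);
translate([465, 334, 596]) cube([577, 294, 23]);
translate([465, 334, 894]) cube([577, 294, 23]);
translate([465, 334, 1192]) cube([577, 294, 23]);


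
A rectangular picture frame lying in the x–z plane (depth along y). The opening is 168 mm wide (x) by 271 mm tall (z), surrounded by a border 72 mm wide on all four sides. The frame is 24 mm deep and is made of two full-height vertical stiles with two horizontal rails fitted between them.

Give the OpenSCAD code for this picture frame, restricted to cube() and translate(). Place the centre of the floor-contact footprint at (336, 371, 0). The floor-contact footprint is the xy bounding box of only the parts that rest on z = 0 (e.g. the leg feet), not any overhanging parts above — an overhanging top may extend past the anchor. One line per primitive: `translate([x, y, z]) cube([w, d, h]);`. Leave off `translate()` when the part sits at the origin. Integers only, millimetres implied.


translate([180, 359, 0]) cube([72, 24, 415]);
translate([420, 359, 0]) cube([72, 24, 415]);
translate([252, 359, 0]) cube([168, 24, 72]);
translate([252, 359, 343]) cube([168, 24, 72]);


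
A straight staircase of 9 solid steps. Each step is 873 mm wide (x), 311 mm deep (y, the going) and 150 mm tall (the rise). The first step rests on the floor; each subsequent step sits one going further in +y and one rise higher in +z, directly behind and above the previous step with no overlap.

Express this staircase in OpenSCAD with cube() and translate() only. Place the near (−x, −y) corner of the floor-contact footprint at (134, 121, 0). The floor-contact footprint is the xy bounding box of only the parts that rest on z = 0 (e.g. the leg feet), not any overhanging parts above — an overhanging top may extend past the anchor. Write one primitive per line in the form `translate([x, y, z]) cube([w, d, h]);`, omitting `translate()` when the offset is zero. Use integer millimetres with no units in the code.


translate([134, 121, 0]) cube([873, 311, 150]);
translate([134, 432, 150]) cube([873, 311, 150]);
translate([134, 743, 300]) cube([873, 311, 150]);
translate([134, 1054, 450]) cube([873, 311, 150]);
translate([134, 1365, 600]) cube([873, 311, 150]);
translate([134, 1676, 750]) cube([873, 311, 150]);
translate([134, 1987, 900]) cube([873, 311, 150]);
translate([134, 2298, 1050]) cube([873, 311, 150]);
translate([134, 2609, 1200]) cube([873, 311, 150]);


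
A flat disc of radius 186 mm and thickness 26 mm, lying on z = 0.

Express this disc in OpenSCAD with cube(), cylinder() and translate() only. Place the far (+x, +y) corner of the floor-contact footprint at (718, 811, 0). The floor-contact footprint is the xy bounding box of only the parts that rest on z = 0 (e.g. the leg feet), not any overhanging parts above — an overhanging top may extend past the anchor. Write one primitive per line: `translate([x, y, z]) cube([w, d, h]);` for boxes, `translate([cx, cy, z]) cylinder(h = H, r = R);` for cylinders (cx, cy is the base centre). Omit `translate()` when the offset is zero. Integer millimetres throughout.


translate([532, 625, 0]) cylinder(h = 26, r = 186);


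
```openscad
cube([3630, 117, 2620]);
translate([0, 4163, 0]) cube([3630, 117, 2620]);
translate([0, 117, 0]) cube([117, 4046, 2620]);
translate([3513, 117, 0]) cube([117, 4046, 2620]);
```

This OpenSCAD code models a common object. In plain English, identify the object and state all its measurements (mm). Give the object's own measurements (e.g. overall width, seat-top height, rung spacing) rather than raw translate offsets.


The wall frame of a small rectangular building: four walls, each 2620 mm tall and 117 mm thick, enclosing a footprint 3630 mm (x) by 4280 mm (y) outside-to-outside, with no floor or roof. The front and back walls (the −y and +y sides) span the full width; the two side walls fit between them.


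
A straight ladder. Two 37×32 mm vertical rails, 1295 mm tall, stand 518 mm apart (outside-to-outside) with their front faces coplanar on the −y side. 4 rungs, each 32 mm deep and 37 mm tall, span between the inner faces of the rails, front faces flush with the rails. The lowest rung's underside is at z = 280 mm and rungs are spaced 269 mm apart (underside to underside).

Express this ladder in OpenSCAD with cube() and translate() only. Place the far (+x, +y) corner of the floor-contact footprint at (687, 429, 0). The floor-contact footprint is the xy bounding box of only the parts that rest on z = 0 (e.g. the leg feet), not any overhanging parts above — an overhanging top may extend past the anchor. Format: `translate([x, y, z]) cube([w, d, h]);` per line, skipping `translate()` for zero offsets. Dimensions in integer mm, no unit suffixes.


translate([169, 397, 0]) cube([37, 32, 1295]);
translate([650, 397, 0]) cube([37, 32, 1295]);
translate([206, 397, 280]) cube([444, 32, 37]);
translate([206, 397, 549]) cube([444, 32, 37]);
translate([206, 397, 818]) cube([444, 32, 37]);
translate([206, 397, 1087]) cube([444, 32, 37]);


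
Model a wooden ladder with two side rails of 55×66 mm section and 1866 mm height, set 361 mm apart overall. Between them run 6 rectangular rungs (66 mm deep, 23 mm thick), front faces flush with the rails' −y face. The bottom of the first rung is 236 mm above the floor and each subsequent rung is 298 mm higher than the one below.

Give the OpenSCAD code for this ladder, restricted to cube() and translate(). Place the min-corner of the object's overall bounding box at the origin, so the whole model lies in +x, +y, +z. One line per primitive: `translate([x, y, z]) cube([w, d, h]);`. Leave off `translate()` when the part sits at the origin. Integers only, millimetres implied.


cube([55, 66, 1866]);
translate([306, 0, 0]) cube([55, 66, 1866]);
translate([55, 0, 236]) cube([251, 66, 23]);
translate([55, 0, 534]) cube([251, 66, 23]);
translate([55, 0, 832]) cube([251, 66, 23]);
translate([55, 0, 1130]) cube([251, 66, 23]);
translate([55, 0, 1428]) cube([251, 66, 23]);
translate([55, 0, 1726]) cube([251, 66, 23]);


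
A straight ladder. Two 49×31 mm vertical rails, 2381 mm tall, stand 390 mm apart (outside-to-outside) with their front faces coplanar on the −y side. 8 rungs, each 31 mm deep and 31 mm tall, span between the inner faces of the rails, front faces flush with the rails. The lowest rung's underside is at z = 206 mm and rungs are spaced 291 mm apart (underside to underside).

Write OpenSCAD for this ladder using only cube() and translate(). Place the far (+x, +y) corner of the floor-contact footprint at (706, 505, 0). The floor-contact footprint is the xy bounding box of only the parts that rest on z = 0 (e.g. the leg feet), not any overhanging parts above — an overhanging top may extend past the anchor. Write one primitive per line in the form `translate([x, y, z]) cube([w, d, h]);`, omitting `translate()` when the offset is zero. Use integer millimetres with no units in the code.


// rung span = 390 - 2*49 = 292
// rung[k] z = 206 + k*291
translate([316, 474, 0]) cube([49, 31, 2381]);
translate([657, 474, 0]) cube([49, 31, 2381]);
translate([365, 474, 206]) cube([292, 31, 31]);
translate([365, 474, 497]) cube([292, 31, 31]);
translate([365, 474, 788]) cube([292, 31, 31]);
translate([365, 474, 1079]) cube([292, 31, 31]);
translate([365, 474, 1370]) cube([292, 31, 31]);
translate([365, 474, 1661]) cube([292, 31, 31]);
translate([365, 474, 1952]) cube([292, 31, 31]);
translate([365, 474, 2243]) cube([292, 31, 31]);


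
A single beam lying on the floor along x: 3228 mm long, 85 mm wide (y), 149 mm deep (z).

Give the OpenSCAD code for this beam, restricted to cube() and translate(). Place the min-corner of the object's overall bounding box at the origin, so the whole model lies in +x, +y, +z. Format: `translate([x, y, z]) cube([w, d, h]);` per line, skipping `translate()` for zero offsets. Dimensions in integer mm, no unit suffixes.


cube([3228, 85, 149]);


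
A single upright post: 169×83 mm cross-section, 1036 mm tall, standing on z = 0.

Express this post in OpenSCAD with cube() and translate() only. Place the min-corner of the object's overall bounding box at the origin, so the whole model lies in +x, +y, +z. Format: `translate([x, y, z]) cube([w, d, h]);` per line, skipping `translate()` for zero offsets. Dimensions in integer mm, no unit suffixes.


cube([169, 83, 1036]);


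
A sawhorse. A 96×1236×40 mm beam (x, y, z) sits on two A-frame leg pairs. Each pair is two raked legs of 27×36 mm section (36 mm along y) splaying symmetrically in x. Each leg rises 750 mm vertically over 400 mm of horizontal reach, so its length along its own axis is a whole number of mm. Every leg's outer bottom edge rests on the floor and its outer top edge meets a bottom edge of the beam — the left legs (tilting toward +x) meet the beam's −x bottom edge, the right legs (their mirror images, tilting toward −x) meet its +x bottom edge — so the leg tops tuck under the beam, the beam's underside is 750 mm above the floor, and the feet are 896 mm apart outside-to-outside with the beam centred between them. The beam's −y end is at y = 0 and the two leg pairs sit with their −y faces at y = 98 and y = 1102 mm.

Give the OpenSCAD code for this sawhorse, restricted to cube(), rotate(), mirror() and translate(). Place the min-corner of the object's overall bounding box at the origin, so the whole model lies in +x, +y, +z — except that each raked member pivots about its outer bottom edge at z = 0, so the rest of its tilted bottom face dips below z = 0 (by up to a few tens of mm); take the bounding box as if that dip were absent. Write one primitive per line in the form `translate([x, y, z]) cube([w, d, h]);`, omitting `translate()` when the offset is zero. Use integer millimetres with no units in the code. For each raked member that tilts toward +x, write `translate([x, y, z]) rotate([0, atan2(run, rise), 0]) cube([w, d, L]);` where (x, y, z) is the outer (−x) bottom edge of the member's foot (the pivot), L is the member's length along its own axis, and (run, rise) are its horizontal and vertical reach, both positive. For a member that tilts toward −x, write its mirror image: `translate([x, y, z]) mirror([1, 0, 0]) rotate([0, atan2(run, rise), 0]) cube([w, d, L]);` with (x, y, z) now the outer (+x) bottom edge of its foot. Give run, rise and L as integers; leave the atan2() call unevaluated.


translate([400, 0, 750]) cube([96, 1236, 40]);
translate([0, 98, 0]) rotate([0, atan2(400, 750), 0]) cube([27, 36, 850]);
translate([896, 98, 0]) mirror([1, 0, 0]) rotate([0, atan2(400, 750), 0]) cube([27, 36, 850]);
translate([0, 1102, 0]) rotate([0, atan2(400, 750), 0]) cube([27, 36, 850]);
translate([896, 1102, 0]) mirror([1, 0, 0]) rotate([0, atan2(400, 750), 0]) cube([27, 36, 850]);


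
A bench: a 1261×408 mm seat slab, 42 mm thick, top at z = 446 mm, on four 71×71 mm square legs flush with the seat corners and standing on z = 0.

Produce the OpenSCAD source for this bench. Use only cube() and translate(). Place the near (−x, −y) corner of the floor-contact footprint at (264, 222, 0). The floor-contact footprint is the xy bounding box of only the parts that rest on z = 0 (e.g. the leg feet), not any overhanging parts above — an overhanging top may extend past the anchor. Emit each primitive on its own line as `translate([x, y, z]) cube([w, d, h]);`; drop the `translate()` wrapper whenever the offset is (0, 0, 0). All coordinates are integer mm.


// leg_h = 446 − 42 = 404
translate([264, 222, 404]) cube([1261, 408, 42]);
translate([264, 222, 0]) cube([71, 71, 404]);
translate([264, 559, 0]) cube([71, 71, 404]);
translate([1454, 222, 0]) cube([71, 71, 404]);
translate([1454, 559, 0]) cube([71, 71, 404]);


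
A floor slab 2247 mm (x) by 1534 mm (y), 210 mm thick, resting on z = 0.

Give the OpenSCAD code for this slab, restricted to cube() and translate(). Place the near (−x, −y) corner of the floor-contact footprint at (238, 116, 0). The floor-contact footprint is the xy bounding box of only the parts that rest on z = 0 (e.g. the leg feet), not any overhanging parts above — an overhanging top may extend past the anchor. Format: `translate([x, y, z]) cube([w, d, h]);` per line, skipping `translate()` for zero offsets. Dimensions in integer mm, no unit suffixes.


translate([238, 116, 0]) cube([2247, 1534, 210]);


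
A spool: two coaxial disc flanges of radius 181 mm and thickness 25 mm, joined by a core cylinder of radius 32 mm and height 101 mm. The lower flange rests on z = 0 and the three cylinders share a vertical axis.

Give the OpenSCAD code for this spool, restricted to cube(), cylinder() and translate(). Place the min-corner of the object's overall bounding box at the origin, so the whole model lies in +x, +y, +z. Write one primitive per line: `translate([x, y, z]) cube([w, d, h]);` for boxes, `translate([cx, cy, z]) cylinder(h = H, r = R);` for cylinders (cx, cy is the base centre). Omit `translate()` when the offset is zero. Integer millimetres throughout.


translate([181, 181, 0]) cylinder(h = 25, r = 181);
translate([181, 181, 25]) cylinder(h = 101, r = 32);
translate([181, 181, 126]) cylinder(h = 25, r = 181);


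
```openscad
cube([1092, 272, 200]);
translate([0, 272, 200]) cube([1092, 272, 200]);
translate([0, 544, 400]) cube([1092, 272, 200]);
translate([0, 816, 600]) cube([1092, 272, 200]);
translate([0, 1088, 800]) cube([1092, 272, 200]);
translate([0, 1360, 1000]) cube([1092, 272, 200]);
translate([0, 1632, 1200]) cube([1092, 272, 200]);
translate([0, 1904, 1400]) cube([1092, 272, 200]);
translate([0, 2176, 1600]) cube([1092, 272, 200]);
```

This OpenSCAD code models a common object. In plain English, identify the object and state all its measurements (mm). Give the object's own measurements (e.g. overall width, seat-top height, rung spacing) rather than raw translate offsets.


A straight staircase of 9 solid steps. Each step is 1092 mm wide (x), 272 mm deep (y, the going) and 200 mm tall (the rise). The first step rests on the floor; each subsequent step sits one going further in +y and one rise higher in +z, directly behind and above the previous step with no overlap.


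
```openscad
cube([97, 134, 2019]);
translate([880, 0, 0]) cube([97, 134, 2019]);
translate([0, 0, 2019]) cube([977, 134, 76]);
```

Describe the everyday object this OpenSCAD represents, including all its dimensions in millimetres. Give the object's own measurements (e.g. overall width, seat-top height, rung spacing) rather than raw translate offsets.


A door frame. The clear opening is 783 mm wide and 2019 mm high. Two 97 mm wide jambs, 134 mm deep, stand either side of the opening from the floor to the top of the opening. A 76 mm thick head sits across the top of both jambs, spanning the full outside width of the frame.


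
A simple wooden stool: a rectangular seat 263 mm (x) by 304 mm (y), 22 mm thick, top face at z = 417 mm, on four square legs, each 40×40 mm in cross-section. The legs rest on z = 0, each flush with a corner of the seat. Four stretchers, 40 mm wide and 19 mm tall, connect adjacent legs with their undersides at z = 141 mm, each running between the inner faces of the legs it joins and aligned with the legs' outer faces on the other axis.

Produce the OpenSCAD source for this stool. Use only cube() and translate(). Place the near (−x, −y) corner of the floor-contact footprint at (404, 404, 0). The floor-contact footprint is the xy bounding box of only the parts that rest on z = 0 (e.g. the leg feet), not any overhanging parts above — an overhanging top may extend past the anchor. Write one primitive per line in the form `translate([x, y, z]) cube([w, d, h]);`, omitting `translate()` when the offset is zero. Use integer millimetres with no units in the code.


// leg_h = 417 - 22 = 395
// stretcher span = 263 - 2*40 = 183
translate([404, 404, 395]) cube([263, 304, 22]);
translate([404, 404, 0]) cube([40, 40, 395]);
translate([627, 404, 0]) cube([40, 40, 395]);
translate([404, 668, 0]) cube([40, 40, 395]);
translate([627, 668, 0]) cube([40, 40, 395]);
translate([444, 404, 141]) cube([183, 40, 19]);
translate([444, 668, 141]) cube([183, 40, 19]);
translate([404, 444, 141]) cube([40, 224, 19]);
translate([627, 444, 141]) cube([40, 224, 19]);


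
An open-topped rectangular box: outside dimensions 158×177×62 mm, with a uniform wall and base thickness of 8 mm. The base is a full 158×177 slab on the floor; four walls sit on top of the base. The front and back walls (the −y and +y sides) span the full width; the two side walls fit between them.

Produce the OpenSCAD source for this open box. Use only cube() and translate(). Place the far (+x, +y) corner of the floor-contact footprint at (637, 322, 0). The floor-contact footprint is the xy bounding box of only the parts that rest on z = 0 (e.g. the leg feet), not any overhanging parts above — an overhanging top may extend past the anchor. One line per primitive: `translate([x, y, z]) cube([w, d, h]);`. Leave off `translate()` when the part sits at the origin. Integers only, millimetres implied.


translate([479, 145, 0]) cube([158, 177, 8]);
translate([479, 145, 8]) cube([158, 8, 54]);
translate([479, 314, 8]) cube([158, 8, 54]);
translate([479, 153, 8]) cube([8, 161, 54]);
translate([629, 153, 8]) cube([8, 161, 54]);


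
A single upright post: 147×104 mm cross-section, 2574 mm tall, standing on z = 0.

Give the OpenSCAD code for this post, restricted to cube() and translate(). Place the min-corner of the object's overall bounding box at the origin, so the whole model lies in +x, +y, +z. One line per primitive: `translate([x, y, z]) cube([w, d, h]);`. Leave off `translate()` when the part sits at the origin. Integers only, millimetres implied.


cube([147, 104, 2574]);


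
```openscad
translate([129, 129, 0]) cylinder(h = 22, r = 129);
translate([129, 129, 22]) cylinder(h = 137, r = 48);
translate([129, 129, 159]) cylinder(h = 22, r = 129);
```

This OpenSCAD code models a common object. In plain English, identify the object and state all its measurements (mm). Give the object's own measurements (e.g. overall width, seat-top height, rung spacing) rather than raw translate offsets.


A spool: two coaxial disc flanges of radius 129 mm and thickness 22 mm, joined by a core cylinder of radius 48 mm and height 137 mm. The lower flange rests on z = 0 and the three cylinders share a vertical axis.
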